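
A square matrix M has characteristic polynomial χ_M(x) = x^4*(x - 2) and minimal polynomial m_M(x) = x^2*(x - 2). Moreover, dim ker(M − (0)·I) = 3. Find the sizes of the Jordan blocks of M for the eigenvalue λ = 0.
Block sizes for λ = 0: [2, 1, 1]

Step 1 — from the characteristic polynomial, algebraic multiplicity of λ = 0 is 4. From dim ker(M − (0)·I) = 3, there are exactly 3 Jordan blocks for λ = 0.
Step 2 — from the minimal polynomial, the factor (x − 0)^2 tells us the largest block for λ = 0 has size 2.
Step 3 — with total size 4, 3 blocks, and largest block 2, the block sizes (in nonincreasing order) are [2, 1, 1].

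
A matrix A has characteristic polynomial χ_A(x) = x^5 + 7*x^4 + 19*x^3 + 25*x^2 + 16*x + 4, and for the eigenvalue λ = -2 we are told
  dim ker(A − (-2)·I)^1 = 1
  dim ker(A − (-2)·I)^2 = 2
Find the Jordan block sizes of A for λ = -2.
Block sizes for λ = -2: [2]

From the dimensions of kernels of powers, the number of Jordan blocks of size at least j is d_j − d_{j−1} where d_j = dim ker(N^j) (with d_0 = 0). Computing the differences gives [1, 1].
The number of blocks of size exactly k is (#blocks of size ≥ k) − (#blocks of size ≥ k + 1), so the partition is: 1 block(s) of size 2.
In nonincreasing order the block sizes are [2].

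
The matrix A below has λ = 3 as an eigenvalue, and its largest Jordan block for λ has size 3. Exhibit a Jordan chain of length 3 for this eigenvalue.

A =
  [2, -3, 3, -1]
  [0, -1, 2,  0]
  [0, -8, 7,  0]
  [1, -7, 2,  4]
A Jordan chain for λ = 3 of length 3:
v_1 = (-2, 0, 0, 2)ᵀ
v_2 = (-3, -4, -8, -7)ᵀ
v_3 = (0, 1, 0, 0)ᵀ

Let N = A − (3)·I. We want v_3 with N^3 v_3 = 0 but N^2 v_3 ≠ 0; then v_{j-1} := N · v_j for j = 3, …, 2.

Pick v_3 = (0, 1, 0, 0)ᵀ.
Then v_2 = N · v_3 = (-3, -4, -8, -7)ᵀ.
Then v_1 = N · v_2 = (-2, 0, 0, 2)ᵀ.

Sanity check: (A − (3)·I) v_1 = (0, 0, 0, 0)ᵀ = 0. ✓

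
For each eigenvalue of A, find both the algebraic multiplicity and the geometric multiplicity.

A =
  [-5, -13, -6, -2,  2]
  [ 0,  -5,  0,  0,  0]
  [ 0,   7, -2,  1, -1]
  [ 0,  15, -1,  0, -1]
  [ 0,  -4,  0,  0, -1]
λ = -5: alg = 2, geom = 1; λ = -1: alg = 3, geom = 2

Step 1 — factor the characteristic polynomial to read off the algebraic multiplicities:
  χ_A(x) = (x + 1)^3*(x + 5)^2

Step 2 — compute geometric multiplicities via the rank-nullity identity g(λ) = n − rank(A − λI):
  rank(A − (-5)·I) = 4, so dim ker(A − (-5)·I) = n − 4 = 1
  rank(A − (-1)·I) = 3, so dim ker(A − (-1)·I) = n − 3 = 2

Summary:
  λ = -5: algebraic multiplicity = 2, geometric multiplicity = 1
  λ = -1: algebraic multiplicity = 3, geometric multiplicity = 2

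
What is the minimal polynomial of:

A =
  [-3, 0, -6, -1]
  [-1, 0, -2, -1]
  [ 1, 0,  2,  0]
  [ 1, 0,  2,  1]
x^3

The characteristic polynomial is χ_A(x) = x^4, so the eigenvalues are known. The minimal polynomial is
  m_A(x) = Π_λ (x − λ)^{k_λ}
where k_λ is the size of the *largest* Jordan block for λ (equivalently, the smallest k with (A − λI)^k v = 0 for every generalised eigenvector v of λ).

  λ = 0: largest Jordan block has size 3, contributing (x − 0)^3

So m_A(x) = x^3 = x^3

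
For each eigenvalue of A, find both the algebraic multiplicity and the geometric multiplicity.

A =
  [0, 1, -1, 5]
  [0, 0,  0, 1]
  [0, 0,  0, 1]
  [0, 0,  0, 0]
λ = 0: alg = 4, geom = 2

Step 1 — factor the characteristic polynomial to read off the algebraic multiplicities:
  χ_A(x) = x^4

Step 2 — compute geometric multiplicities via the rank-nullity identity g(λ) = n − rank(A − λI):
  rank(A − (0)·I) = 2, so dim ker(A − (0)·I) = n − 2 = 2

Summary:
  λ = 0: algebraic multiplicity = 4, geometric multiplicity = 2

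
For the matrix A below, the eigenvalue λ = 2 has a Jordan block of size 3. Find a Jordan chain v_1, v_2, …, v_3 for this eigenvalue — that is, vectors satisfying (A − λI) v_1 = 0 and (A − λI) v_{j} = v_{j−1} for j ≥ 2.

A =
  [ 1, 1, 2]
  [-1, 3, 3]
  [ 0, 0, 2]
A Jordan chain for λ = 2 of length 3:
v_1 = (1, 1, 0)ᵀ
v_2 = (2, 3, 0)ᵀ
v_3 = (0, 0, 1)ᵀ

Let N = A − (2)·I. We want v_3 with N^3 v_3 = 0 but N^2 v_3 ≠ 0; then v_{j-1} := N · v_j for j = 3, …, 2.

Pick v_3 = (0, 0, 1)ᵀ.
Then v_2 = N · v_3 = (2, 3, 0)ᵀ.
Then v_1 = N · v_2 = (1, 1, 0)ᵀ.

Sanity check: (A − (2)·I) v_1 = (0, 0, 0)ᵀ = 0. ✓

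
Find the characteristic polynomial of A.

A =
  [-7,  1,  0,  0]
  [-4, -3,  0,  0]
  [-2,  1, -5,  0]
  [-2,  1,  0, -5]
x^4 + 20*x^3 + 150*x^2 + 500*x + 625

Expanding det(x·I − A) (e.g. by cofactor expansion or by noting that A is similar to its Jordan form J, which has the same characteristic polynomial as A) gives
  χ_A(x) = x^4 + 20*x^3 + 150*x^2 + 500*x + 625
which factors as (x + 5)^4. The eigenvalues (with algebraic multiplicities) are λ = -5 with multiplicity 4.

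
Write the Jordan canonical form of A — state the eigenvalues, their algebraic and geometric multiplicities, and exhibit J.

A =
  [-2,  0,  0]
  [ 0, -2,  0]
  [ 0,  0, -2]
J_1(-2) ⊕ J_1(-2) ⊕ J_1(-2)

The characteristic polynomial is
  det(x·I − A) = x^3 + 6*x^2 + 12*x + 8 = (x + 2)^3

Eigenvalues and multiplicities (the geometric multiplicity of λ is n − rank(A − λI), which equals the number of Jordan blocks for λ):
  λ = -2: algebraic multiplicity = 3, geometric multiplicity = 3

Determining the block sizes for each eigenvalue:
  λ = -2: gm = am = 3, so every block has size 1 → block sizes [1, 1, 1]

Assembling the blocks gives a Jordan form
J =
  [-2,  0,  0]
  [ 0, -2,  0]
  [ 0,  0, -2]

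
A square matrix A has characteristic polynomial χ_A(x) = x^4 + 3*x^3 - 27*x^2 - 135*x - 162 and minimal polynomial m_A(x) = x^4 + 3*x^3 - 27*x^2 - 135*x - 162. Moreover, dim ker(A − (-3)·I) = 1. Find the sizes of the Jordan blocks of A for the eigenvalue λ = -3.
Block sizes for λ = -3: [3]

Step 1 — from the characteristic polynomial, algebraic multiplicity of λ = -3 is 3. From dim ker(A − (-3)·I) = 1, there are exactly 1 Jordan blocks for λ = -3.
Step 2 — from the minimal polynomial, the factor (x + 3)^3 tells us the largest block for λ = -3 has size 3.
Step 3 — with total size 3, 1 blocks, and largest block 3, the block sizes (in nonincreasing order) are [3].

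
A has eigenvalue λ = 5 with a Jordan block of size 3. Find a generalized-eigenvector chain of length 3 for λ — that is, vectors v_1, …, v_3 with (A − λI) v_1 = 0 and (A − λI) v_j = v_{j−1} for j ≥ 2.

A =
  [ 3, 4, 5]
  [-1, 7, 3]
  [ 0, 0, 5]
A Jordan chain for λ = 5 of length 3:
v_1 = (2, 1, 0)ᵀ
v_2 = (5, 3, 0)ᵀ
v_3 = (0, 0, 1)ᵀ

Let N = A − (5)·I. We want v_3 with N^3 v_3 = 0 but N^2 v_3 ≠ 0; then v_{j-1} := N · v_j for j = 3, …, 2.

Pick v_3 = (0, 0, 1)ᵀ.
Then v_2 = N · v_3 = (5, 3, 0)ᵀ.
Then v_1 = N · v_2 = (2, 1, 0)ᵀ.

Sanity check: (A − (5)·I) v_1 = (0, 0, 0)ᵀ = 0. ✓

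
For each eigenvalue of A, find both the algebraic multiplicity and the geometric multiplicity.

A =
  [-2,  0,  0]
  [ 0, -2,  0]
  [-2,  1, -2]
λ = -2: alg = 3, geom = 2

Step 1 — factor the characteristic polynomial to read off the algebraic multiplicities:
  χ_A(x) = (x + 2)^3

Step 2 — compute geometric multiplicities via the rank-nullity identity g(λ) = n − rank(A − λI):
  rank(A − (-2)·I) = 1, so dim ker(A − (-2)·I) = n − 1 = 2

Summary:
  λ = -2: algebraic multiplicity = 3, geometric multiplicity = 2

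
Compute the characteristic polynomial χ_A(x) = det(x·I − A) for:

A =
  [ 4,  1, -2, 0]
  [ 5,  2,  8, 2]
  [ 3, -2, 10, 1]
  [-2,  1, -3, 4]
x^4 - 20*x^3 + 150*x^2 - 500*x + 625

Expanding det(x·I − A) (e.g. by cofactor expansion or by noting that A is similar to its Jordan form J, which has the same characteristic polynomial as A) gives
  χ_A(x) = x^4 - 20*x^3 + 150*x^2 - 500*x + 625
which factors as (x - 5)^4. The eigenvalues (with algebraic multiplicities) are λ = 5 with multiplicity 4.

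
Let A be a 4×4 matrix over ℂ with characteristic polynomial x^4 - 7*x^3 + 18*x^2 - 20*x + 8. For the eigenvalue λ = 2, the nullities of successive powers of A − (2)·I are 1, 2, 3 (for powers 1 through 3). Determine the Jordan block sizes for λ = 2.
Block sizes for λ = 2: [3]

From the dimensions of kernels of powers, the number of Jordan blocks of size at least j is d_j − d_{j−1} where d_j = dim ker(N^j) (with d_0 = 0). Computing the differences gives [1, 1, 1].
The number of blocks of size exactly k is (#blocks of size ≥ k) − (#blocks of size ≥ k + 1), so the partition is: 1 block(s) of size 3.
In nonincreasing order the block sizes are [3].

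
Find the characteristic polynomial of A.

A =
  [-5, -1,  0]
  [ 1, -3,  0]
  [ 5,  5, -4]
x^3 + 12*x^2 + 48*x + 64

Expanding det(x·I − A) (e.g. by cofactor expansion or by noting that A is similar to its Jordan form J, which has the same characteristic polynomial as A) gives
  χ_A(x) = x^3 + 12*x^2 + 48*x + 64
which factors as (x + 4)^3. The eigenvalues (with algebraic multiplicities) are λ = -4 with multiplicity 3.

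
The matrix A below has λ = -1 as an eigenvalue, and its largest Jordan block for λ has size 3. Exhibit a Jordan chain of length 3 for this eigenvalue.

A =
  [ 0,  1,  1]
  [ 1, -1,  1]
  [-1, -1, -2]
A Jordan chain for λ = -1 of length 3:
v_1 = (1, 0, -1)ᵀ
v_2 = (1, 1, -1)ᵀ
v_3 = (1, 0, 0)ᵀ

Let N = A − (-1)·I. We want v_3 with N^3 v_3 = 0 but N^2 v_3 ≠ 0; then v_{j-1} := N · v_j for j = 3, …, 2.

Pick v_3 = (1, 0, 0)ᵀ.
Then v_2 = N · v_3 = (1, 1, -1)ᵀ.
Then v_1 = N · v_2 = (1, 0, -1)ᵀ.

Sanity check: (A − (-1)·I) v_1 = (0, 0, 0)ᵀ = 0. ✓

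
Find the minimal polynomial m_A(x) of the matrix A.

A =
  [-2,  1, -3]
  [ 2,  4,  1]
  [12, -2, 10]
x^3 - 12*x^2 + 48*x - 64

The characteristic polynomial is χ_A(x) = (x - 4)^3, so the eigenvalues are known. The minimal polynomial is
  m_A(x) = Π_λ (x − λ)^{k_λ}
where k_λ is the size of the *largest* Jordan block for λ (equivalently, the smallest k with (A − λI)^k v = 0 for every generalised eigenvector v of λ).

  λ = 4: largest Jordan block has size 3, contributing (x − 4)^3

So m_A(x) = (x - 4)^3 = x^3 - 12*x^2 + 48*x - 64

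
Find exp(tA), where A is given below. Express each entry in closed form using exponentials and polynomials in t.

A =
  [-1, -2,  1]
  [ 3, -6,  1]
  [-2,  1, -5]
e^{tA} =
  [t^2*exp(-4*t)/2 + 3*t*exp(-4*t) + exp(-4*t), -t^2*exp(-4*t)/2 - 2*t*exp(-4*t), t*exp(-4*t)]
  [t^2*exp(-4*t)/2 + 3*t*exp(-4*t), -t^2*exp(-4*t)/2 - 2*t*exp(-4*t) + exp(-4*t), t*exp(-4*t)]
  [-t^2*exp(-4*t)/2 - 2*t*exp(-4*t), t^2*exp(-4*t)/2 + t*exp(-4*t), -t*exp(-4*t) + exp(-4*t)]

Strategy: write A = P · J · P⁻¹ where J is a Jordan canonical form, so e^{tA} = P · e^{tJ} · P⁻¹, and e^{tJ} can be computed block-by-block.

A has Jordan form
J =
  [-4,  1,  0]
  [ 0, -4,  1]
  [ 0,  0, -4]
(up to reordering of blocks).

Per-block formulas:
  For a 3×3 Jordan block J_3(-4): exp(t · J_3(-4)) = e^(-4t)·(I + t·N + (t^2/2)·N^2), where N is the 3×3 nilpotent shift.

After assembling e^{tJ} and conjugating by P, we get:

e^{tA} =
  [t^2*exp(-4*t)/2 + 3*t*exp(-4*t) + exp(-4*t), -t^2*exp(-4*t)/2 - 2*t*exp(-4*t), t*exp(-4*t)]
  [t^2*exp(-4*t)/2 + 3*t*exp(-4*t), -t^2*exp(-4*t)/2 - 2*t*exp(-4*t) + exp(-4*t), t*exp(-4*t)]
  [-t^2*exp(-4*t)/2 - 2*t*exp(-4*t), t^2*exp(-4*t)/2 + t*exp(-4*t), -t*exp(-4*t) + exp(-4*t)]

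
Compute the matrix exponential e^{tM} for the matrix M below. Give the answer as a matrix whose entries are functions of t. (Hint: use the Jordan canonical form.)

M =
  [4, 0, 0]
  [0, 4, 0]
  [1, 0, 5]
e^{tM} =
  [exp(4*t), 0, 0]
  [0, exp(4*t), 0]
  [exp(5*t) - exp(4*t), 0, exp(5*t)]

Strategy: write M = P · J · P⁻¹ where J is a Jordan canonical form, so e^{tM} = P · e^{tJ} · P⁻¹, and e^{tJ} can be computed block-by-block.

M has Jordan form
J =
  [4, 0, 0]
  [0, 4, 0]
  [0, 0, 5]
(up to reordering of blocks).

Per-block formulas:
  For a 1×1 block at λ = 5: exp(t · [5]) = [e^(5t)].
  For a 1×1 block at λ = 4: exp(t · [4]) = [e^(4t)].

After assembling e^{tJ} and conjugating by P, we get:

e^{tM} =
  [exp(4*t), 0, 0]
  [0, exp(4*t), 0]
  [exp(5*t) - exp(4*t), 0, exp(5*t)]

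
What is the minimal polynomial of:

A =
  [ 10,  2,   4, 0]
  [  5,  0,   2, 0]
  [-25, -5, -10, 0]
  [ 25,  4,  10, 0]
x^3

The characteristic polynomial is χ_A(x) = x^4, so the eigenvalues are known. The minimal polynomial is
  m_A(x) = Π_λ (x − λ)^{k_λ}
where k_λ is the size of the *largest* Jordan block for λ (equivalently, the smallest k with (A − λI)^k v = 0 for every generalised eigenvector v of λ).

  λ = 0: largest Jordan block has size 3, contributing (x − 0)^3

So m_A(x) = x^3 = x^3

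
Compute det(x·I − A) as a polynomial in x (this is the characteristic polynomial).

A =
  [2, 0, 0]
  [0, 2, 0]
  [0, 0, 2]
x^3 - 6*x^2 + 12*x - 8

Expanding det(x·I − A) (e.g. by cofactor expansion or by noting that A is similar to its Jordan form J, which has the same characteristic polynomial as A) gives
  χ_A(x) = x^3 - 6*x^2 + 12*x - 8
which factors as (x - 2)^3. The eigenvalues (with algebraic multiplicities) are λ = 2 with multiplicity 3.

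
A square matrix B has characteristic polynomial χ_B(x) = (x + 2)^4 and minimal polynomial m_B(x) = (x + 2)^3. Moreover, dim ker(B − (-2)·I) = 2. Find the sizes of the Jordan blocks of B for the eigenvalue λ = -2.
Block sizes for λ = -2: [3, 1]

Step 1 — from the characteristic polynomial, algebraic multiplicity of λ = -2 is 4. From dim ker(B − (-2)·I) = 2, there are exactly 2 Jordan blocks for λ = -2.
Step 2 — from the minimal polynomial, the factor (x + 2)^3 tells us the largest block for λ = -2 has size 3.
Step 3 — with total size 4, 2 blocks, and largest block 3, the block sizes (in nonincreasing order) are [3, 1].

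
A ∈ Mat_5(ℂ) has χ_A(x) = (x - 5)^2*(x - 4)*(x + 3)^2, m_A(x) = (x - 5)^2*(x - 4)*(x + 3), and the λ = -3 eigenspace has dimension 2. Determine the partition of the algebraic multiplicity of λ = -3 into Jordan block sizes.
Block sizes for λ = -3: [1, 1]

Step 1 — from the characteristic polynomial, algebraic multiplicity of λ = -3 is 2. From dim ker(A − (-3)·I) = 2, there are exactly 2 Jordan blocks for λ = -3.
Step 2 — from the minimal polynomial, the factor (x + 3) tells us the largest block for λ = -3 has size 1.
Step 3 — with total size 2, 2 blocks, and largest block 1, the block sizes (in nonincreasing order) are [1, 1].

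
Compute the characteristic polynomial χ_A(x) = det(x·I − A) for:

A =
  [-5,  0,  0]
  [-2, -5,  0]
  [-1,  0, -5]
x^3 + 15*x^2 + 75*x + 125

Expanding det(x·I − A) (e.g. by cofactor expansion or by noting that A is similar to its Jordan form J, which has the same characteristic polynomial as A) gives
  χ_A(x) = x^3 + 15*x^2 + 75*x + 125
which factors as (x + 5)^3. The eigenvalues (with algebraic multiplicities) are λ = -5 with multiplicity 3.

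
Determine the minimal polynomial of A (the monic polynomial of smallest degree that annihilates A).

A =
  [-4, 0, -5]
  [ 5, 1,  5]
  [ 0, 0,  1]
x^2 + 3*x - 4

The characteristic polynomial is χ_A(x) = (x - 1)^2*(x + 4), so the eigenvalues are known. The minimal polynomial is
  m_A(x) = Π_λ (x − λ)^{k_λ}
where k_λ is the size of the *largest* Jordan block for λ (equivalently, the smallest k with (A − λI)^k v = 0 for every generalised eigenvector v of λ).

  λ = -4: largest Jordan block has size 1, contributing (x + 4)
  λ = 1: largest Jordan block has size 1, contributing (x − 1)

So m_A(x) = (x - 1)*(x + 4) = x^2 + 3*x - 4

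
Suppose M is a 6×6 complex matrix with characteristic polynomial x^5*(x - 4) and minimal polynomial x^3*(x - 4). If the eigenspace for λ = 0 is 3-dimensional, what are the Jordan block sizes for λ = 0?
Block sizes for λ = 0: [3, 1, 1]

Step 1 — from the characteristic polynomial, algebraic multiplicity of λ = 0 is 5. From dim ker(M − (0)·I) = 3, there are exactly 3 Jordan blocks for λ = 0.
Step 2 — from the minimal polynomial, the factor (x − 0)^3 tells us the largest block for λ = 0 has size 3.
Step 3 — with total size 5, 3 blocks, and largest block 3, the block sizes (in nonincreasing order) are [3, 1, 1].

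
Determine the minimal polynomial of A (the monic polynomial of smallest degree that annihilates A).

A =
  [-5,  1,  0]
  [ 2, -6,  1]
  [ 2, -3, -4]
x^3 + 15*x^2 + 75*x + 125

The characteristic polynomial is χ_A(x) = (x + 5)^3, so the eigenvalues are known. The minimal polynomial is
  m_A(x) = Π_λ (x − λ)^{k_λ}
where k_λ is the size of the *largest* Jordan block for λ (equivalently, the smallest k with (A − λI)^k v = 0 for every generalised eigenvector v of λ).

  λ = -5: largest Jordan block has size 3, contributing (x + 5)^3

So m_A(x) = (x + 5)^3 = x^3 + 15*x^2 + 75*x + 125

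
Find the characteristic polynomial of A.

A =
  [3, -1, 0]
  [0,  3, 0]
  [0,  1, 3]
x^3 - 9*x^2 + 27*x - 27

Expanding det(x·I − A) (e.g. by cofactor expansion or by noting that A is similar to its Jordan form J, which has the same characteristic polynomial as A) gives
  χ_A(x) = x^3 - 9*x^2 + 27*x - 27
which factors as (x - 3)^3. The eigenvalues (with algebraic multiplicities) are λ = 3 with multiplicity 3.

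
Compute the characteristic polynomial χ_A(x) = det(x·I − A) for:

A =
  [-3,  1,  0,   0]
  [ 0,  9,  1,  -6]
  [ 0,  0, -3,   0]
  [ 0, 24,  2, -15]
x^4 + 12*x^3 + 54*x^2 + 108*x + 81

Expanding det(x·I − A) (e.g. by cofactor expansion or by noting that A is similar to its Jordan form J, which has the same characteristic polynomial as A) gives
  χ_A(x) = x^4 + 12*x^3 + 54*x^2 + 108*x + 81
which factors as (x + 3)^4. The eigenvalues (with algebraic multiplicities) are λ = -3 with multiplicity 4.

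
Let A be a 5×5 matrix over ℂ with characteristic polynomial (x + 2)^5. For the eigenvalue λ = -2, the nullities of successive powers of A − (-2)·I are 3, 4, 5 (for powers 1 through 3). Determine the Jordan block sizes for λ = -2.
Block sizes for λ = -2: [3, 1, 1]

From the dimensions of kernels of powers, the number of Jordan blocks of size at least j is d_j − d_{j−1} where d_j = dim ker(N^j) (with d_0 = 0). Computing the differences gives [3, 1, 1].
The number of blocks of size exactly k is (#blocks of size ≥ k) − (#blocks of size ≥ k + 1), so the partition is: 2 block(s) of size 1, 1 block(s) of size 3.
In nonincreasing order the block sizes are [3, 1, 1].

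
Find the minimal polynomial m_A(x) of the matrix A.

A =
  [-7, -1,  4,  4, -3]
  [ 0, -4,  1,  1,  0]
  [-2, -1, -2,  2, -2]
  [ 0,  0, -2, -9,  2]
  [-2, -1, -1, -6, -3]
x^3 + 15*x^2 + 75*x + 125

The characteristic polynomial is χ_A(x) = (x + 5)^5, so the eigenvalues are known. The minimal polynomial is
  m_A(x) = Π_λ (x − λ)^{k_λ}
where k_λ is the size of the *largest* Jordan block for λ (equivalently, the smallest k with (A − λI)^k v = 0 for every generalised eigenvector v of λ).

  λ = -5: largest Jordan block has size 3, contributing (x + 5)^3

So m_A(x) = (x + 5)^3 = x^3 + 15*x^2 + 75*x + 125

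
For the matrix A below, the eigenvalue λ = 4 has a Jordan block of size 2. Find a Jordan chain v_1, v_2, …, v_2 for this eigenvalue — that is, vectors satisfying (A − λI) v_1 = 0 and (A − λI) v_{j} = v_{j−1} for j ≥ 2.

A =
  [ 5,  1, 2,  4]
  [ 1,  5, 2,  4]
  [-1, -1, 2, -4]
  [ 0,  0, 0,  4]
A Jordan chain for λ = 4 of length 2:
v_1 = (1, 1, -1, 0)ᵀ
v_2 = (1, 0, 0, 0)ᵀ

Let N = A − (4)·I. We want v_2 with N^2 v_2 = 0 but N^1 v_2 ≠ 0; then v_{j-1} := N · v_j for j = 2, …, 2.

Pick v_2 = (1, 0, 0, 0)ᵀ.
Then v_1 = N · v_2 = (1, 1, -1, 0)ᵀ.

Sanity check: (A − (4)·I) v_1 = (0, 0, 0, 0)ᵀ = 0. ✓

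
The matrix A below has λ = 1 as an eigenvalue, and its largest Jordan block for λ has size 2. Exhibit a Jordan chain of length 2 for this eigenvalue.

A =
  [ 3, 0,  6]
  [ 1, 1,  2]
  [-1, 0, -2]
A Jordan chain for λ = 1 of length 2:
v_1 = (0, 1, 0)ᵀ
v_2 = (3, 0, -1)ᵀ

Let N = A − (1)·I. We want v_2 with N^2 v_2 = 0 but N^1 v_2 ≠ 0; then v_{j-1} := N · v_j for j = 2, …, 2.

Pick v_2 = (3, 0, -1)ᵀ.
Then v_1 = N · v_2 = (0, 1, 0)ᵀ.

Sanity check: (A − (1)·I) v_1 = (0, 0, 0)ᵀ = 0. ✓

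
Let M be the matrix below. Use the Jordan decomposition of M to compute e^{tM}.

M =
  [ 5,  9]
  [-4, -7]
e^{tM} =
  [6*t*exp(-t) + exp(-t), 9*t*exp(-t)]
  [-4*t*exp(-t), -6*t*exp(-t) + exp(-t)]

Strategy: write M = P · J · P⁻¹ where J is a Jordan canonical form, so e^{tM} = P · e^{tJ} · P⁻¹, and e^{tJ} can be computed block-by-block.

M has Jordan form
J =
  [-1,  1]
  [ 0, -1]
(up to reordering of blocks).

Per-block formulas:
  For a 2×2 Jordan block J_2(-1): exp(t · J_2(-1)) = e^(-1t)·(I + t·N), where N is the 2×2 nilpotent shift.

After assembling e^{tJ} and conjugating by P, we get:

e^{tM} =
  [6*t*exp(-t) + exp(-t), 9*t*exp(-t)]
  [-4*t*exp(-t), -6*t*exp(-t) + exp(-t)]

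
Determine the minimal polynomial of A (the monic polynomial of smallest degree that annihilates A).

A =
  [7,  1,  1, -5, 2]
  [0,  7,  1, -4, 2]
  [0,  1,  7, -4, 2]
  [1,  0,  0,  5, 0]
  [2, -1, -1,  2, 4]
x^3 - 18*x^2 + 108*x - 216

The characteristic polynomial is χ_A(x) = (x - 6)^5, so the eigenvalues are known. The minimal polynomial is
  m_A(x) = Π_λ (x − λ)^{k_λ}
where k_λ is the size of the *largest* Jordan block for λ (equivalently, the smallest k with (A − λI)^k v = 0 for every generalised eigenvector v of λ).

  λ = 6: largest Jordan block has size 3, contributing (x − 6)^3

So m_A(x) = (x - 6)^3 = x^3 - 18*x^2 + 108*x - 216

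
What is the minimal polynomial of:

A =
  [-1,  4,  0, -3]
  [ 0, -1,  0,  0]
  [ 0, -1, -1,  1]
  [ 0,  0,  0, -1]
x^2 + 2*x + 1

The characteristic polynomial is χ_A(x) = (x + 1)^4, so the eigenvalues are known. The minimal polynomial is
  m_A(x) = Π_λ (x − λ)^{k_λ}
where k_λ is the size of the *largest* Jordan block for λ (equivalently, the smallest k with (A − λI)^k v = 0 for every generalised eigenvector v of λ).

  λ = -1: largest Jordan block has size 2, contributing (x + 1)^2

So m_A(x) = (x + 1)^2 = x^2 + 2*x + 1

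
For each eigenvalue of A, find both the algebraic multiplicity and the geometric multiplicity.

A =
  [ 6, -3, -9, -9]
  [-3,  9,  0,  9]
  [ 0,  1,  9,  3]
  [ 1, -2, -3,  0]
λ = 6: alg = 4, geom = 2

Step 1 — factor the characteristic polynomial to read off the algebraic multiplicities:
  χ_A(x) = (x - 6)^4

Step 2 — compute geometric multiplicities via the rank-nullity identity g(λ) = n − rank(A − λI):
  rank(A − (6)·I) = 2, so dim ker(A − (6)·I) = n − 2 = 2

Summary:
  λ = 6: algebraic multiplicity = 4, geometric multiplicity = 2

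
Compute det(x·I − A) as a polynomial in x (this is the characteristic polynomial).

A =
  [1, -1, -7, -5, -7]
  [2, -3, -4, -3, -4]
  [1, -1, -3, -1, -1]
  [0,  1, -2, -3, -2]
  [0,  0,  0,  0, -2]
x^5 + 10*x^4 + 40*x^3 + 80*x^2 + 80*x + 32

Expanding det(x·I − A) (e.g. by cofactor expansion or by noting that A is similar to its Jordan form J, which has the same characteristic polynomial as A) gives
  χ_A(x) = x^5 + 10*x^4 + 40*x^3 + 80*x^2 + 80*x + 32
which factors as (x + 2)^5. The eigenvalues (with algebraic multiplicities) are λ = -2 with multiplicity 5.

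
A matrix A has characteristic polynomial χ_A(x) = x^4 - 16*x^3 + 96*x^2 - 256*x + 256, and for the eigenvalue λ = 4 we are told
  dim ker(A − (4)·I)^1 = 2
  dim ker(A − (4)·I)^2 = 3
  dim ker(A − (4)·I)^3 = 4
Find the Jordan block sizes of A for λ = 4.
Block sizes for λ = 4: [3, 1]

From the dimensions of kernels of powers, the number of Jordan blocks of size at least j is d_j − d_{j−1} where d_j = dim ker(N^j) (with d_0 = 0). Computing the differences gives [2, 1, 1].
The number of blocks of size exactly k is (#blocks of size ≥ k) − (#blocks of size ≥ k + 1), so the partition is: 1 block(s) of size 1, 1 block(s) of size 3.
In nonincreasing order the block sizes are [3, 1].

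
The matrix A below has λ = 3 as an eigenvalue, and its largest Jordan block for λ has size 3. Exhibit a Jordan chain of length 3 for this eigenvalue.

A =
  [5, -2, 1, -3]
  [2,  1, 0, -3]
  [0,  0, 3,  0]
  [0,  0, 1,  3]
A Jordan chain for λ = 3 of length 3:
v_1 = (-1, -1, 0, 0)ᵀ
v_2 = (1, 0, 0, 1)ᵀ
v_3 = (0, 0, 1, 0)ᵀ

Let N = A − (3)·I. We want v_3 with N^3 v_3 = 0 but N^2 v_3 ≠ 0; then v_{j-1} := N · v_j for j = 3, …, 2.

Pick v_3 = (0, 0, 1, 0)ᵀ.
Then v_2 = N · v_3 = (1, 0, 0, 1)ᵀ.
Then v_1 = N · v_2 = (-1, -1, 0, 0)ᵀ.

Sanity check: (A − (3)·I) v_1 = (0, 0, 0, 0)ᵀ = 0. ✓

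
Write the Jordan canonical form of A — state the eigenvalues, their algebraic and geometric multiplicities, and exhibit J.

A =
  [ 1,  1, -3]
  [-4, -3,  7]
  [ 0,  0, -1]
J_3(-1)

The characteristic polynomial is
  det(x·I − A) = x^3 + 3*x^2 + 3*x + 1 = (x + 1)^3

Eigenvalues and multiplicities (the geometric multiplicity of λ is n − rank(A − λI), which equals the number of Jordan blocks for λ):
  λ = -1: algebraic multiplicity = 3, geometric multiplicity = 1

Determining the block sizes for each eigenvalue:
  λ = -1: one block (gm = 1), so the single block has size am = 3 → block sizes [3]

Assembling the blocks gives a Jordan form
J =
  [-1,  1,  0]
  [ 0, -1,  1]
  [ 0,  0, -1]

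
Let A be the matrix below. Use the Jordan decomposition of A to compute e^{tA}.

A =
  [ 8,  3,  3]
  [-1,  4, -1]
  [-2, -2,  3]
e^{tA} =
  [3*t*exp(5*t) + exp(5*t), 3*t*exp(5*t), 3*t*exp(5*t)]
  [-t*exp(5*t), -t*exp(5*t) + exp(5*t), -t*exp(5*t)]
  [-2*t*exp(5*t), -2*t*exp(5*t), -2*t*exp(5*t) + exp(5*t)]

Strategy: write A = P · J · P⁻¹ where J is a Jordan canonical form, so e^{tA} = P · e^{tJ} · P⁻¹, and e^{tJ} can be computed block-by-block.

A has Jordan form
J =
  [5, 1, 0]
  [0, 5, 0]
  [0, 0, 5]
(up to reordering of blocks).

Per-block formulas:
  For a 2×2 Jordan block J_2(5): exp(t · J_2(5)) = e^(5t)·(I + t·N), where N is the 2×2 nilpotent shift.
  For a 1×1 block at λ = 5: exp(t · [5]) = [e^(5t)].

After assembling e^{tJ} and conjugating by P, we get:

e^{tA} =
  [3*t*exp(5*t) + exp(5*t), 3*t*exp(5*t), 3*t*exp(5*t)]
  [-t*exp(5*t), -t*exp(5*t) + exp(5*t), -t*exp(5*t)]
  [-2*t*exp(5*t), -2*t*exp(5*t), -2*t*exp(5*t) + exp(5*t)]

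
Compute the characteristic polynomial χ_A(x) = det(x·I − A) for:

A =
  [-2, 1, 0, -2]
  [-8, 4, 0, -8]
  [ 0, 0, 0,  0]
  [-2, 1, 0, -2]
x^4

Expanding det(x·I − A) (e.g. by cofactor expansion or by noting that A is similar to its Jordan form J, which has the same characteristic polynomial as A) gives
  χ_A(x) = x^4
which factors as x^4. The eigenvalues (with algebraic multiplicities) are λ = 0 with multiplicity 4.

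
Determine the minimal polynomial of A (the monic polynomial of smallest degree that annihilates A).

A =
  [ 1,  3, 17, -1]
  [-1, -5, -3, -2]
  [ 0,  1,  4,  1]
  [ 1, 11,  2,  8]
x^4 - 8*x^3 + 6*x^2 + 40*x + 25

The characteristic polynomial is χ_A(x) = (x - 5)^2*(x + 1)^2, so the eigenvalues are known. The minimal polynomial is
  m_A(x) = Π_λ (x − λ)^{k_λ}
where k_λ is the size of the *largest* Jordan block for λ (equivalently, the smallest k with (A − λI)^k v = 0 for every generalised eigenvector v of λ).

  λ = -1: largest Jordan block has size 2, contributing (x + 1)^2
  λ = 5: largest Jordan block has size 2, contributing (x − 5)^2

So m_A(x) = (x - 5)^2*(x + 1)^2 = x^4 - 8*x^3 + 6*x^2 + 40*x + 25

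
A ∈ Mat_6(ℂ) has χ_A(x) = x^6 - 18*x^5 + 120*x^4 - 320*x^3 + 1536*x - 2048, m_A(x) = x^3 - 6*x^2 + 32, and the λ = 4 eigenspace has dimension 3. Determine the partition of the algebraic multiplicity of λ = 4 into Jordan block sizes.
Block sizes for λ = 4: [2, 2, 1]

Step 1 — from the characteristic polynomial, algebraic multiplicity of λ = 4 is 5. From dim ker(A − (4)·I) = 3, there are exactly 3 Jordan blocks for λ = 4.
Step 2 — from the minimal polynomial, the factor (x − 4)^2 tells us the largest block for λ = 4 has size 2.
Step 3 — with total size 5, 3 blocks, and largest block 2, the block sizes (in nonincreasing order) are [2, 2, 1].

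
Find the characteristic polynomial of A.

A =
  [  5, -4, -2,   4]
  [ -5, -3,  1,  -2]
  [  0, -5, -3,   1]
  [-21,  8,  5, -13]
x^4 + 14*x^3 + 72*x^2 + 162*x + 135

Expanding det(x·I − A) (e.g. by cofactor expansion or by noting that A is similar to its Jordan form J, which has the same characteristic polynomial as A) gives
  χ_A(x) = x^4 + 14*x^3 + 72*x^2 + 162*x + 135
which factors as (x + 3)^3*(x + 5). The eigenvalues (with algebraic multiplicities) are λ = -5 with multiplicity 1, λ = -3 with multiplicity 3.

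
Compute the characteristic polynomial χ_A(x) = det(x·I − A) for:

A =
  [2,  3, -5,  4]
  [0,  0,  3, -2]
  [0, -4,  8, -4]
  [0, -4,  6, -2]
x^4 - 8*x^3 + 24*x^2 - 32*x + 16

Expanding det(x·I − A) (e.g. by cofactor expansion or by noting that A is similar to its Jordan form J, which has the same characteristic polynomial as A) gives
  χ_A(x) = x^4 - 8*x^3 + 24*x^2 - 32*x + 16
which factors as (x - 2)^4. The eigenvalues (with algebraic multiplicities) are λ = 2 with multiplicity 4.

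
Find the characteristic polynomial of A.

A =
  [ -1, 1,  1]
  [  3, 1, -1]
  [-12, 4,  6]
x^3 - 6*x^2 + 12*x - 8

Expanding det(x·I − A) (e.g. by cofactor expansion or by noting that A is similar to its Jordan form J, which has the same characteristic polynomial as A) gives
  χ_A(x) = x^3 - 6*x^2 + 12*x - 8
which factors as (x - 2)^3. The eigenvalues (with algebraic multiplicities) are λ = 2 with multiplicity 3.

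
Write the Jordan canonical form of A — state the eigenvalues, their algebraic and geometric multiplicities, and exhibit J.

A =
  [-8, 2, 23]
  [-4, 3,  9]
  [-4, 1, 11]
J_3(2)

The characteristic polynomial is
  det(x·I − A) = x^3 - 6*x^2 + 12*x - 8 = (x - 2)^3

Eigenvalues and multiplicities (the geometric multiplicity of λ is n − rank(A − λI), which equals the number of Jordan blocks for λ):
  λ = 2: algebraic multiplicity = 3, geometric multiplicity = 1

Determining the block sizes for each eigenvalue:
  λ = 2: one block (gm = 1), so the single block has size am = 3 → block sizes [3]

Assembling the blocks gives a Jordan form
J =
  [2, 1, 0]
  [0, 2, 1]
  [0, 0, 2]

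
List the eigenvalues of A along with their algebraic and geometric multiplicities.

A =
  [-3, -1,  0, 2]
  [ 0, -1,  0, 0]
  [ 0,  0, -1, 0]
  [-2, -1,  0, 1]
λ = -1: alg = 4, geom = 3

Step 1 — factor the characteristic polynomial to read off the algebraic multiplicities:
  χ_A(x) = (x + 1)^4

Step 2 — compute geometric multiplicities via the rank-nullity identity g(λ) = n − rank(A − λI):
  rank(A − (-1)·I) = 1, so dim ker(A − (-1)·I) = n − 1 = 3

Summary:
  λ = -1: algebraic multiplicity = 4, geometric multiplicity = 3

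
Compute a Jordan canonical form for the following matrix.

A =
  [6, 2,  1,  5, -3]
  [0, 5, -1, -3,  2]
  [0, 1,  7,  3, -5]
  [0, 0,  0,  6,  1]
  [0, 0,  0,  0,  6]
J_3(6) ⊕ J_2(6)

The characteristic polynomial is
  det(x·I − A) = x^5 - 30*x^4 + 360*x^3 - 2160*x^2 + 6480*x - 7776 = (x - 6)^5

Eigenvalues and multiplicities (the geometric multiplicity of λ is n − rank(A − λI), which equals the number of Jordan blocks for λ):
  λ = 6: algebraic multiplicity = 5, geometric multiplicity = 2

Determining the block sizes for each eigenvalue:
  λ = 6: with am = 5 and gm = 2, the partition is not yet determined (e.g. several partitions of 5 into 2 parts exist). Let N = A − (6)·I. Computing rank(N^1) = 3, rank(N^2) = 1, rank(N^3) = 0; the number of blocks of size ≥ j is rank(N^{j−1}) − rank(N^j), giving [2, 2, 1]. So we have 1 block(s) of size 3, 1 block(s) of size 2 → block sizes [3, 2]

Assembling the blocks gives a Jordan form
J =
  [6, 1, 0, 0, 0]
  [0, 6, 1, 0, 0]
  [0, 0, 6, 0, 0]
  [0, 0, 0, 6, 1]
  [0, 0, 0, 0, 6]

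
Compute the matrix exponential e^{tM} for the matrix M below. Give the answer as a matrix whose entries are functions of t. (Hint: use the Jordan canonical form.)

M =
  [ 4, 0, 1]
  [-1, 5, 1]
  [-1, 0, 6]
e^{tM} =
  [-t*exp(5*t) + exp(5*t), 0, t*exp(5*t)]
  [-t*exp(5*t), exp(5*t), t*exp(5*t)]
  [-t*exp(5*t), 0, t*exp(5*t) + exp(5*t)]

Strategy: write M = P · J · P⁻¹ where J is a Jordan canonical form, so e^{tM} = P · e^{tJ} · P⁻¹, and e^{tJ} can be computed block-by-block.

M has Jordan form
J =
  [5, 1, 0]
  [0, 5, 0]
  [0, 0, 5]
(up to reordering of blocks).

Per-block formulas:
  For a 2×2 Jordan block J_2(5): exp(t · J_2(5)) = e^(5t)·(I + t·N), where N is the 2×2 nilpotent shift.
  For a 1×1 block at λ = 5: exp(t · [5]) = [e^(5t)].

After assembling e^{tJ} and conjugating by P, we get:

e^{tM} =
  [-t*exp(5*t) + exp(5*t), 0, t*exp(5*t)]
  [-t*exp(5*t), exp(5*t), t*exp(5*t)]
  [-t*exp(5*t), 0, t*exp(5*t) + exp(5*t)]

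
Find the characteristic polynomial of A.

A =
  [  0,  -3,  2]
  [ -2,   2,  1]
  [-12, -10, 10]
x^3 - 12*x^2 + 48*x - 64

Expanding det(x·I − A) (e.g. by cofactor expansion or by noting that A is similar to its Jordan form J, which has the same characteristic polynomial as A) gives
  χ_A(x) = x^3 - 12*x^2 + 48*x - 64
which factors as (x - 4)^3. The eigenvalues (with algebraic multiplicities) are λ = 4 with multiplicity 3.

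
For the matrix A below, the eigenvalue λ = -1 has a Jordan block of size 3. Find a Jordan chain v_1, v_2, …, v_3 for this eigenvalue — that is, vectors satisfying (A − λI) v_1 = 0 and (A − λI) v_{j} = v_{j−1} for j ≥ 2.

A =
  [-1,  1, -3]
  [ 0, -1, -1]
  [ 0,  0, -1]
A Jordan chain for λ = -1 of length 3:
v_1 = (-1, 0, 0)ᵀ
v_2 = (-3, -1, 0)ᵀ
v_3 = (0, 0, 1)ᵀ

Let N = A − (-1)·I. We want v_3 with N^3 v_3 = 0 but N^2 v_3 ≠ 0; then v_{j-1} := N · v_j for j = 3, …, 2.

Pick v_3 = (0, 0, 1)ᵀ.
Then v_2 = N · v_3 = (-3, -1, 0)ᵀ.
Then v_1 = N · v_2 = (-1, 0, 0)ᵀ.

Sanity check: (A − (-1)·I) v_1 = (0, 0, 0)ᵀ = 0. ✓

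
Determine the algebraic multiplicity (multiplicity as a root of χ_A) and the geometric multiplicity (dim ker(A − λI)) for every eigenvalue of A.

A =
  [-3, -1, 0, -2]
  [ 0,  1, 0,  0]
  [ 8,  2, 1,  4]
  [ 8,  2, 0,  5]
λ = 1: alg = 4, geom = 3

Step 1 — factor the characteristic polynomial to read off the algebraic multiplicities:
  χ_A(x) = (x - 1)^4

Step 2 — compute geometric multiplicities via the rank-nullity identity g(λ) = n − rank(A − λI):
  rank(A − (1)·I) = 1, so dim ker(A − (1)·I) = n − 1 = 3

Summary:
  λ = 1: algebraic multiplicity = 4, geometric multiplicity = 3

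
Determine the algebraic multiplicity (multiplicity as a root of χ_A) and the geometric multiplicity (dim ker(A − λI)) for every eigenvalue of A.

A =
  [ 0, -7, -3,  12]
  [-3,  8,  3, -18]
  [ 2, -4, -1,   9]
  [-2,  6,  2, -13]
λ = -3: alg = 1, geom = 1; λ = -1: alg = 3, geom = 1

Step 1 — factor the characteristic polynomial to read off the algebraic multiplicities:
  χ_A(x) = (x + 1)^3*(x + 3)

Step 2 — compute geometric multiplicities via the rank-nullity identity g(λ) = n − rank(A − λI):
  rank(A − (-3)·I) = 3, so dim ker(A − (-3)·I) = n − 3 = 1
  rank(A − (-1)·I) = 3, so dim ker(A − (-1)·I) = n − 3 = 1

Summary:
  λ = -3: algebraic multiplicity = 1, geometric multiplicity = 1
  λ = -1: algebraic multiplicity = 3, geometric multiplicity = 1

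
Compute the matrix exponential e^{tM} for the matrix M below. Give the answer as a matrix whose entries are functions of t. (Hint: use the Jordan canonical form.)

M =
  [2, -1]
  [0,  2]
e^{tM} =
  [exp(2*t), -t*exp(2*t)]
  [0, exp(2*t)]

Strategy: write M = P · J · P⁻¹ where J is a Jordan canonical form, so e^{tM} = P · e^{tJ} · P⁻¹, and e^{tJ} can be computed block-by-block.

M has Jordan form
J =
  [2, 1]
  [0, 2]
(up to reordering of blocks).

Per-block formulas:
  For a 2×2 Jordan block J_2(2): exp(t · J_2(2)) = e^(2t)·(I + t·N), where N is the 2×2 nilpotent shift.

After assembling e^{tJ} and conjugating by P, we get:

e^{tM} =
  [exp(2*t), -t*exp(2*t)]
  [0, exp(2*t)]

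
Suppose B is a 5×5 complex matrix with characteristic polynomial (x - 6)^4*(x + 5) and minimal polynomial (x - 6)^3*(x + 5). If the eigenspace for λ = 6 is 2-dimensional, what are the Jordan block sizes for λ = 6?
Block sizes for λ = 6: [3, 1]

Step 1 — from the characteristic polynomial, algebraic multiplicity of λ = 6 is 4. From dim ker(B − (6)·I) = 2, there are exactly 2 Jordan blocks for λ = 6.
Step 2 — from the minimal polynomial, the factor (x − 6)^3 tells us the largest block for λ = 6 has size 3.
Step 3 — with total size 4, 2 blocks, and largest block 3, the block sizes (in nonincreasing order) are [3, 1].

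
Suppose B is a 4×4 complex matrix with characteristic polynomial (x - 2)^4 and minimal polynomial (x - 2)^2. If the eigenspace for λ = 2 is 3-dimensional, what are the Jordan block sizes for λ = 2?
Block sizes for λ = 2: [2, 1, 1]

Step 1 — from the characteristic polynomial, algebraic multiplicity of λ = 2 is 4. From dim ker(B − (2)·I) = 3, there are exactly 3 Jordan blocks for λ = 2.
Step 2 — from the minimal polynomial, the factor (x − 2)^2 tells us the largest block for λ = 2 has size 2.
Step 3 — with total size 4, 3 blocks, and largest block 2, the block sizes (in nonincreasing order) are [2, 1, 1].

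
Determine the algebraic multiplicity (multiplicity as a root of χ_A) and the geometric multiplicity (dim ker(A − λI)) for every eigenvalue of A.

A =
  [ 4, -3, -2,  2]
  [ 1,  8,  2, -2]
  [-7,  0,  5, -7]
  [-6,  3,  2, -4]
λ = -2: alg = 1, geom = 1; λ = 5: alg = 3, geom = 2

Step 1 — factor the characteristic polynomial to read off the algebraic multiplicities:
  χ_A(x) = (x - 5)^3*(x + 2)

Step 2 — compute geometric multiplicities via the rank-nullity identity g(λ) = n − rank(A − λI):
  rank(A − (-2)·I) = 3, so dim ker(A − (-2)·I) = n − 3 = 1
  rank(A − (5)·I) = 2, so dim ker(A − (5)·I) = n − 2 = 2

Summary:
  λ = -2: algebraic multiplicity = 1, geometric multiplicity = 1
  λ = 5: algebraic multiplicity = 3, geometric multiplicity = 2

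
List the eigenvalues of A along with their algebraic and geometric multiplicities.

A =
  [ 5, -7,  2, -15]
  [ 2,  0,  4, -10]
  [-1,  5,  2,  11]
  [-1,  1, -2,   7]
λ = 2: alg = 1, geom = 1; λ = 4: alg = 3, geom = 2

Step 1 — factor the characteristic polynomial to read off the algebraic multiplicities:
  χ_A(x) = (x - 4)^3*(x - 2)

Step 2 — compute geometric multiplicities via the rank-nullity identity g(λ) = n − rank(A − λI):
  rank(A − (2)·I) = 3, so dim ker(A − (2)·I) = n − 3 = 1
  rank(A − (4)·I) = 2, so dim ker(A − (4)·I) = n − 2 = 2

Summary:
  λ = 2: algebraic multiplicity = 1, geometric multiplicity = 1
  λ = 4: algebraic multiplicity = 3, geometric multiplicity = 2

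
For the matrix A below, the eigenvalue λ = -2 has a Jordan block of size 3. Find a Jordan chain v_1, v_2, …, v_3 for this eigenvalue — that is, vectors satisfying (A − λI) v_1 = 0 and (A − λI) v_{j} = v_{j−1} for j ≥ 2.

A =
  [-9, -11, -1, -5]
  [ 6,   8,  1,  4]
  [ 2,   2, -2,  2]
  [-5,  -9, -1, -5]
A Jordan chain for λ = -2 of length 3:
v_1 = (6, 0, -12, -6)ᵀ
v_2 = (-7, 6, 2, -5)ᵀ
v_3 = (1, 0, 0, 0)ᵀ

Let N = A − (-2)·I. We want v_3 with N^3 v_3 = 0 but N^2 v_3 ≠ 0; then v_{j-1} := N · v_j for j = 3, …, 2.

Pick v_3 = (1, 0, 0, 0)ᵀ.
Then v_2 = N · v_3 = (-7, 6, 2, -5)ᵀ.
Then v_1 = N · v_2 = (6, 0, -12, -6)ᵀ.

Sanity check: (A − (-2)·I) v_1 = (0, 0, 0, 0)ᵀ = 0. ✓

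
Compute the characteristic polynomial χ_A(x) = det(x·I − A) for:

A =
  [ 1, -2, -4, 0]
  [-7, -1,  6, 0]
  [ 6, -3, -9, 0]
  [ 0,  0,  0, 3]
x^4 + 6*x^3 - 54*x - 81

Expanding det(x·I − A) (e.g. by cofactor expansion or by noting that A is similar to its Jordan form J, which has the same characteristic polynomial as A) gives
  χ_A(x) = x^4 + 6*x^3 - 54*x - 81
which factors as (x - 3)*(x + 3)^3. The eigenvalues (with algebraic multiplicities) are λ = -3 with multiplicity 3, λ = 3 with multiplicity 1.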